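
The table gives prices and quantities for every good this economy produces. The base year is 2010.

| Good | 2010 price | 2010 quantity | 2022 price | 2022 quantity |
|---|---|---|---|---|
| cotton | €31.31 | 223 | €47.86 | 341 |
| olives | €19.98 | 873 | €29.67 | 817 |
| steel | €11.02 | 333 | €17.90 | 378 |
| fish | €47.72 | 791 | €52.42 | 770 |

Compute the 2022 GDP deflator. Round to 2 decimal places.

Nominal GDP 2022 = 47.86·341 + 29.67·817 + 17.90·378 + 52.42·770 = 87690.25.
Real GDP 2022 (at 2010 prices) = 31.31·341 + 19.98·817 + 11.02·378 + 47.72·770 = 67910.33.
Deflator = Nominal/Real × 100 = 87690.25/67910.33 × 100 = 129.127.

129.13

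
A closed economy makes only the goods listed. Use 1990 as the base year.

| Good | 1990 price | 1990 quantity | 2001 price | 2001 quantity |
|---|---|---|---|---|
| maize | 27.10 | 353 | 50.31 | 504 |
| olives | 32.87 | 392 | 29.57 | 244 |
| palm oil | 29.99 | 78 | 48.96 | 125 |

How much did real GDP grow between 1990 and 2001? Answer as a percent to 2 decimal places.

2.57%

Real GDP 1990 = Nominal GDP 1990 = 27.10·353 + 32.87·392 + 29.99·78 = 24790.56.
Real GDP 2001 (at 1990 prices) = 27.10·504 + 32.87·244 + 29.99·125 = 25427.43.
Real growth = 25427.43/24790.56 − 1 = 0.0257.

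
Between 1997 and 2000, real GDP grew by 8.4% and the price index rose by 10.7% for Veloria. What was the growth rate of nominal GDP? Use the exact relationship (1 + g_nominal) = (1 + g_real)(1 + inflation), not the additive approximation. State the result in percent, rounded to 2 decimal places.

(1 + g_nom) = (1 + g_real)(1 + π) = 1.0840 × 1.1070 = 1.19999.

20.00%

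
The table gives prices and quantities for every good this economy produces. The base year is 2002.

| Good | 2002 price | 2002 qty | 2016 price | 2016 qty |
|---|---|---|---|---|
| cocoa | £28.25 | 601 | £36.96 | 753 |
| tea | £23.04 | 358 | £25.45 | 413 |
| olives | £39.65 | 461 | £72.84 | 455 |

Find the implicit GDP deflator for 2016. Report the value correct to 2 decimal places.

Nominal GDP 2016 = 36.96·753 + 25.45·413 + 72.84·455 = 71483.93.
Real GDP 2016 (at 2002 prices) = 28.25·753 + 23.04·413 + 39.65·455 = 48828.52.
Deflator = Nominal/Real × 100 = 71483.93/48828.52 × 100 = 146.398.

146.40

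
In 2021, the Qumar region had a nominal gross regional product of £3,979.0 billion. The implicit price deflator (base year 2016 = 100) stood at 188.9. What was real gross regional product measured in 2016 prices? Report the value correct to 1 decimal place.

£2,106.4 billion

Real gross regional product = Nominal / (implicit price deflator/100) = 3979.0 / 1.889 = 2106.41.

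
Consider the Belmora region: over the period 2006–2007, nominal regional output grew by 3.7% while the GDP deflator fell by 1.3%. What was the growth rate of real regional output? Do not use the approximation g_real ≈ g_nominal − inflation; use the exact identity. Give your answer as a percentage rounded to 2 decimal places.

5.07%

(1 + g_nom) = (1 + g_real)(1 + π), so g_real = 1.0370 / 0.9870 − 1 = 0.05066.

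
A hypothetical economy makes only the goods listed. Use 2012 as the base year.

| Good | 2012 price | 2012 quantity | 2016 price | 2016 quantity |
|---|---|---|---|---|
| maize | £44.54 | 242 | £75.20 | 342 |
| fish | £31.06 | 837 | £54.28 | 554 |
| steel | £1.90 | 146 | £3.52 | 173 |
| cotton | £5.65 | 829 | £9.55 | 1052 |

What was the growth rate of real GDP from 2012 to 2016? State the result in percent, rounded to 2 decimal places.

-7.25%

Real GDP 2012 = Nominal GDP 2012 = 44.54·242 + 31.06·837 + 1.90·146 + 5.65·829 = 41737.15.
Real GDP 2016 (at 2012 prices) = 44.54·342 + 31.06·554 + 1.90·173 + 5.65·1052 = 38712.42.
Real growth = 38712.42/41737.15 − 1 = -0.0725.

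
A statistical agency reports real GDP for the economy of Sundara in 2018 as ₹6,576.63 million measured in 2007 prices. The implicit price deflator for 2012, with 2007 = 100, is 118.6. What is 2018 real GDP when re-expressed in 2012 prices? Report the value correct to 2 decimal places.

Real GDP in 2012 prices = Real GDP in 2007 prices × (P_2012/P_2007) = 6576.63 × 1.186 = 7799.88.

₹7,799.88 million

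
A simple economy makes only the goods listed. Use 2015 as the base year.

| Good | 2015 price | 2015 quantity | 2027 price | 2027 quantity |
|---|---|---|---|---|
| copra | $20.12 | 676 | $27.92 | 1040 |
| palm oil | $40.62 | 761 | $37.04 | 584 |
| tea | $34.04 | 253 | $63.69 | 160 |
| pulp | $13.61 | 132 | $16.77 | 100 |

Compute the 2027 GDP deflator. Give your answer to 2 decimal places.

Nominal GDP 2027 = 27.92·1040 + 37.04·584 + 63.69·160 + 16.77·100 = 62535.56.
Real GDP 2027 (at 2015 prices) = 20.12·1040 + 40.62·584 + 34.04·160 + 13.61·100 = 51454.28.
Deflator = Nominal/Real × 100 = 62535.56/51454.28 × 100 = 121.536.

121.54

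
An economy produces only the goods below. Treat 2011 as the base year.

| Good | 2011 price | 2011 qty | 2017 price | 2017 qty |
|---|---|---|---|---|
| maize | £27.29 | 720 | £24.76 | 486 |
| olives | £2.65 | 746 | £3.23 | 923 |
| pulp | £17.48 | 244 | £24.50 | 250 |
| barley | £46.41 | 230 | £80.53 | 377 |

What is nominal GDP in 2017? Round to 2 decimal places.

Nominal GDP 2017 = Σ (p_2017 × q_2017) = 24.76·486 + 3.23·923 + 24.50·250 + 80.53·377 = 51499.46.

£51499.46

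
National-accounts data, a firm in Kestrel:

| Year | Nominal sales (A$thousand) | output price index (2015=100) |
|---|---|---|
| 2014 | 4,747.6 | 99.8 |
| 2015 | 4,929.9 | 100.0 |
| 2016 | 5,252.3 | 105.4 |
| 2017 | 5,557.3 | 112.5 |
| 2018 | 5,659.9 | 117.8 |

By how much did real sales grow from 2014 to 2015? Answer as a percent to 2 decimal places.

Real sales 2014 = 4747.6/0.998 = 4757.11.
Real sales 2015 = 4929.9/1.000 = 4929.90.
Change = 4929.90/4757.11 − 1 = 0.0363.

3.63%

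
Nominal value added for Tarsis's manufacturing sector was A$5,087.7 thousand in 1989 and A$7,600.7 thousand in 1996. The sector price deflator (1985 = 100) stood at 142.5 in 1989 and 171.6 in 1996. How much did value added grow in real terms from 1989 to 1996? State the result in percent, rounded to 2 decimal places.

24.06%

Deflate each year: 1989 → 5087.7/1.425 = 3570.32; 1996 → 7600.7/1.716 = 4429.31.
So real value added changed by 4429.31/3570.32 − 1 = 0.2406, i.e. 24.06%.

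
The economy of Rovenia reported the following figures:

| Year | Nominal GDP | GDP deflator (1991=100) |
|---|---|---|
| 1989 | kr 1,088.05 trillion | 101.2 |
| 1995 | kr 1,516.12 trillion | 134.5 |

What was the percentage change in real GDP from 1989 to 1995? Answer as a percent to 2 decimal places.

4.84%

Real GDP 1989 = 1088.05 / 1.012 = 1075.15.
Real GDP 1995 = 1516.12 / 1.345 = 1127.23.
Real growth = 1127.23 / 1075.15 − 1 = 0.0484.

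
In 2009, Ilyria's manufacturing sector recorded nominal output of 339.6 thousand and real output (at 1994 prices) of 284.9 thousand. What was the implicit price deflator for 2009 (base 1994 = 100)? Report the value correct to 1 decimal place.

119.2

implicit price deflator = (Nominal / Real) × 100 = 339.6 / 284.9 × 100 = 119.20.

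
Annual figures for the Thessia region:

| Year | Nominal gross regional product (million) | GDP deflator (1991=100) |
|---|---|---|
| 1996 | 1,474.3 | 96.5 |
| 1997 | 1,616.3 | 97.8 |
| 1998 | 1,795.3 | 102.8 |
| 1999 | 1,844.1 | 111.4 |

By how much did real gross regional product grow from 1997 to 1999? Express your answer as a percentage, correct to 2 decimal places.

Real gross regional product 1997 = 1616.3/0.978 = 1652.66.
Real gross regional product 1999 = 1844.1/1.114 = 1655.39.
Change = 1655.39/1652.66 − 1 = 0.0017.

0.17%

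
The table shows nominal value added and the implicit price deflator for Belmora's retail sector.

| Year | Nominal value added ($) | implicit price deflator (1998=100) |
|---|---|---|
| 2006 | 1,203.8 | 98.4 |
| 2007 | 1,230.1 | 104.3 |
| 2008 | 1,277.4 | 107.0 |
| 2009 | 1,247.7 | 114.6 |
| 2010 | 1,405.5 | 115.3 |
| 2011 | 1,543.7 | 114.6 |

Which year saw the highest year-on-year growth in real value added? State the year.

2010

2007: real = 1230.1/1.043 = 1179.39; growth vs 2006 (1223.37) = -3.59%.
2008: real = 1277.4/1.070 = 1193.83; growth vs 2007 (1179.39) = 1.22%.
2009: real = 1247.7/1.146 = 1088.74; growth vs 2008 (1193.83) = -8.80%.
2010: real = 1405.5/1.153 = 1218.99; growth vs 2009 (1088.74) = 11.96%.
2011: real = 1543.7/1.146 = 1347.03; growth vs 2010 (1218.99) = 10.50%.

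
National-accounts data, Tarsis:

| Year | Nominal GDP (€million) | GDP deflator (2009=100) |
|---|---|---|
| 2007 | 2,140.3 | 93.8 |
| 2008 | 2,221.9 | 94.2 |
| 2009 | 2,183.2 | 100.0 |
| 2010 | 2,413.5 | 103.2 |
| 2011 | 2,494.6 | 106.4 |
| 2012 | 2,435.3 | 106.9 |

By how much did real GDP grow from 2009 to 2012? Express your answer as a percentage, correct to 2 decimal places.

4.35%

Real GDP 2009 = 2183.2/1.000 = 2183.20.
Real GDP 2012 = 2435.3/1.069 = 2278.11.
Change = 2278.11/2183.20 − 1 = 0.0435.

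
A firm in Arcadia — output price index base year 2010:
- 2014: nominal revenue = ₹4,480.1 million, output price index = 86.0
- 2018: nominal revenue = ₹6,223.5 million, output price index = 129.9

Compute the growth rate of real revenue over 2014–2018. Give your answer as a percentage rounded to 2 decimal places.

-8.03%

Deflate each year: 2014 → 4480.1/0.860 = 5209.42; 2018 → 6223.5/1.299 = 4790.99.
So real revenue changed by 4790.99/5209.42 − 1 = -0.0803, i.e. -8.03%.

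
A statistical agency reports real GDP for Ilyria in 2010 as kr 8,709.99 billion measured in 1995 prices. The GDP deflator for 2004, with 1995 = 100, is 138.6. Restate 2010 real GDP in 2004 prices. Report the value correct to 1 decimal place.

kr 12,072.0 billion

Real GDP in 2004 prices = Real GDP in 1995 prices × (P_2004/P_1995) = 8709.99 × 1.386 = 12072.05.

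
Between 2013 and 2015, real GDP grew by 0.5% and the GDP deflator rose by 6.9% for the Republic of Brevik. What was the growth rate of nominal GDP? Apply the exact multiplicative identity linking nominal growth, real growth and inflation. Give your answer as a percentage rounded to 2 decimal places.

(1 + g_nom) = (1 + g_real)(1 + π) = 1.0050 × 1.0690 = 1.07435.

7.43%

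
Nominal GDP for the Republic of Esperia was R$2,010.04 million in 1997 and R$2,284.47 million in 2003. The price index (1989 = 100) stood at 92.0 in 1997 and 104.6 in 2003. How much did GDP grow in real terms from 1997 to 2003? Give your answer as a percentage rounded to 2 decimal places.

-0.04%

Real GDP 1997 = 2010.04 / 0.920 = 2184.83.
Real GDP 2003 = 2284.47 / 1.046 = 2184.01.
Real growth = 2184.01 / 2184.83 − 1 = -0.0004.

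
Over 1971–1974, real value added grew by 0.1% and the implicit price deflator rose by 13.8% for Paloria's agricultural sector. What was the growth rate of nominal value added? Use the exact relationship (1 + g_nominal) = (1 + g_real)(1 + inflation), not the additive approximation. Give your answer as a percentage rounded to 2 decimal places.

(1 + g_nom) = (1 + g_real)(1 + π) = 1.0010 × 1.1380 = 1.13914.

13.91%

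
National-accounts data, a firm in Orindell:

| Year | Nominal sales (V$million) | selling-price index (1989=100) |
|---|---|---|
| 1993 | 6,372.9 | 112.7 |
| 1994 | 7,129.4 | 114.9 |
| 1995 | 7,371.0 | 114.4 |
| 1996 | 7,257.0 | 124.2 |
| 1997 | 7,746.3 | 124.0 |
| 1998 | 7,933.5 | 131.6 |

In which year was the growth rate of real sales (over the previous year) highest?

1994

1994: real = 7129.4/1.149 = 6204.87; growth vs 1993 (5654.75) = 9.73%.
1995: real = 7371.0/1.144 = 6443.18; growth vs 1994 (6204.87) = 3.84%.
1996: real = 7257.0/1.242 = 5843.00; growth vs 1995 (6443.18) = -9.31%.
1997: real = 7746.3/1.240 = 6247.02; growth vs 1996 (5843.00) = 6.91%.
1998: real = 7933.5/1.316 = 6028.50; growth vs 1997 (6247.02) = -3.50%.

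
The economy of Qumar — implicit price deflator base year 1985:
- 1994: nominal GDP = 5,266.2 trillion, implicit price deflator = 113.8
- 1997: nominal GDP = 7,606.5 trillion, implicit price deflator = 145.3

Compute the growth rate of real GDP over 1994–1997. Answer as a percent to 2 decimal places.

Real GDP 1994 = 5266.2 / 1.138 = 4627.59.
Real GDP 1997 = 7606.5 / 1.453 = 5235.03.
Real growth = 5235.03 / 4627.59 − 1 = 0.1313.

13.13%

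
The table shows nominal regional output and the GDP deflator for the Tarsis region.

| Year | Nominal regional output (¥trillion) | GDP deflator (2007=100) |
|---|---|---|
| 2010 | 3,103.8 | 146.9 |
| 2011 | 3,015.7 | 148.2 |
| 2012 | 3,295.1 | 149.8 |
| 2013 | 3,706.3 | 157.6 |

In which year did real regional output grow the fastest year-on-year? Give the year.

2012

2011: real = 3015.7/1.482 = 2034.89; growth vs 2010 (2112.87) = -3.69%.
2012: real = 3295.1/1.498 = 2199.67; growth vs 2011 (2034.89) = 8.10%.
2013: real = 3706.3/1.576 = 2351.71; growth vs 2012 (2199.67) = 6.91%.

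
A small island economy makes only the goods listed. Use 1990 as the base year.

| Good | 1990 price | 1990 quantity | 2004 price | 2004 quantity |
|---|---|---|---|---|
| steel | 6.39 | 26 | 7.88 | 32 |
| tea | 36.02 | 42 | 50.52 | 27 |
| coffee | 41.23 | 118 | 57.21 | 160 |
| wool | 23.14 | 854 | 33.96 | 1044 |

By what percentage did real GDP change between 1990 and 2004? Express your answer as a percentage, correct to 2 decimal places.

Real GDP 1990 = Nominal GDP 1990 = 6.39·26 + 36.02·42 + 41.23·118 + 23.14·854 = 26305.68.
Real GDP 2004 (at 1990 prices) = 6.39·32 + 36.02·27 + 41.23·160 + 23.14·1044 = 31931.98.
Real growth = 31931.98/26305.68 − 1 = 0.2139.

21.39%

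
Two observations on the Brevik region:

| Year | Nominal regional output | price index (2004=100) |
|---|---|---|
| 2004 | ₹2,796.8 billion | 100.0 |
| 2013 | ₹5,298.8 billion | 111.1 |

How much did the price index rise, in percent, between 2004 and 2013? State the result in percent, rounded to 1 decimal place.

Price-level change = 111.1 / 100.0 − 1 = 0.1110.

11.1%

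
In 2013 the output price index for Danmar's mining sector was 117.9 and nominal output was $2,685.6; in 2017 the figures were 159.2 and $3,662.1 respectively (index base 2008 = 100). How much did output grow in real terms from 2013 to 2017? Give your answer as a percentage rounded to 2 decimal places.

Real output 2013 = 2685.6 / 1.179 = 2277.86.
Real output 2017 = 3662.1 / 1.592 = 2300.31.
Real growth = 2300.31 / 2277.86 − 1 = 0.0099.

0.99%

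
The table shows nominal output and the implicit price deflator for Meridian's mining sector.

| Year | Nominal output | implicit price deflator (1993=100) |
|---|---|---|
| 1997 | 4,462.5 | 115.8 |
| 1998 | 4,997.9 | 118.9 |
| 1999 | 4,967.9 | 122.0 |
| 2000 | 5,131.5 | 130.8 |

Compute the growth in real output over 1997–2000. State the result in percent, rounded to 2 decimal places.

Real output 1997 = 4462.5/1.158 = 3853.63.
Real output 2000 = 5131.5/1.308 = 3923.17.
Change = 3923.17/3853.63 − 1 = 0.0180.

1.80%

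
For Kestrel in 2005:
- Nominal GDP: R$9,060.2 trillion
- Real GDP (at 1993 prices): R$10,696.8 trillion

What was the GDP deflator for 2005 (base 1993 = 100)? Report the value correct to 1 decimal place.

GDP deflator = (Nominal / Real) × 100 = 9060.2 / 10696.8 × 100 = 84.70.

84.7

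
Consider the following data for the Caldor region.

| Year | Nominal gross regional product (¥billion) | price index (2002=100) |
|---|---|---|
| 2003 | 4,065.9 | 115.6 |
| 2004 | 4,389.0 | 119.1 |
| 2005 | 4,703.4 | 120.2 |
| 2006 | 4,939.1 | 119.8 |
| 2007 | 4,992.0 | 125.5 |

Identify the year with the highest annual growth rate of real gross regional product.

2005

2004: real = 4389.0/1.191 = 3685.14; growth vs 2003 (3517.21) = 4.77%.
2005: real = 4703.4/1.202 = 3912.98; growth vs 2004 (3685.14) = 6.18%.
2006: real = 4939.1/1.198 = 4122.79; growth vs 2005 (3912.98) = 5.36%.
2007: real = 4992.0/1.255 = 3977.69; growth vs 2006 (4122.79) = -3.52%.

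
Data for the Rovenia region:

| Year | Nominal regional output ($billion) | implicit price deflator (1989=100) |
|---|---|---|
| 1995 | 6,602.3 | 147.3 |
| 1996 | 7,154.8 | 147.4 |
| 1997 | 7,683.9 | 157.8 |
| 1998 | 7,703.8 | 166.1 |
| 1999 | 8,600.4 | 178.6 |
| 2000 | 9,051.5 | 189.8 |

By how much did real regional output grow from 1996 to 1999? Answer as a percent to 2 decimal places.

-0.79%

Real regional output 1996 = 7154.8/1.474 = 4854.00.
Real regional output 1999 = 8600.4/1.786 = 4815.45.
Change = 4815.45/4854.00 − 1 = -0.0079.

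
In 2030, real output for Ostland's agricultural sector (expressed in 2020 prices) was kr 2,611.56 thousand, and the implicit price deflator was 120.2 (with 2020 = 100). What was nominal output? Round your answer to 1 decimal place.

kr 3,139.1 thousand

Nominal output = Real × (implicit price deflator/100) = 2611.56 × 1.202 = 3139.10.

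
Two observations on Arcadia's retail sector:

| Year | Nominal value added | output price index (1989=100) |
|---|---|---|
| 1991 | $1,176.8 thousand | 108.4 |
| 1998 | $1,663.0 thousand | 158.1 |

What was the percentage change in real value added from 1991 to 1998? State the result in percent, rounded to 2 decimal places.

Real value added 1991 = 1176.8 / 1.084 = 1085.61.
Real value added 1998 = 1663.0 / 1.581 = 1051.87.
Real growth = 1051.87 / 1085.61 − 1 = -0.0311.

-3.11%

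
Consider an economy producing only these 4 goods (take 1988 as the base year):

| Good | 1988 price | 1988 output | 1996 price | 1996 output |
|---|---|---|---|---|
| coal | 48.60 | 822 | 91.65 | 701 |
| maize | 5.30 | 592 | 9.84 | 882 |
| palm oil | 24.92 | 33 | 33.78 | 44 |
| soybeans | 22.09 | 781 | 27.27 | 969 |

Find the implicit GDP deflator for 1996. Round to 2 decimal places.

164.64

Nominal GDP 1996 = 91.65·701 + 9.84·882 + 33.78·44 + 27.27·969 = 100836.48.
Real GDP 1996 (at 1988 prices) = 48.60·701 + 5.30·882 + 24.92·44 + 22.09·969 = 61244.89.
Deflator = Nominal/Real × 100 = 100836.48/61244.89 × 100 = 164.645.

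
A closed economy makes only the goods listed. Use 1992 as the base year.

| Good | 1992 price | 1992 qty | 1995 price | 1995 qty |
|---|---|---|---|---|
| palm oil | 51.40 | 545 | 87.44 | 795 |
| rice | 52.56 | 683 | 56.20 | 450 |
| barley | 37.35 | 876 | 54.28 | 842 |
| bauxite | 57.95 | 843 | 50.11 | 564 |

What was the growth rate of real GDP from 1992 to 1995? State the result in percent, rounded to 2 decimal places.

-11.57%

Real GDP 1992 = Nominal GDP 1992 = 51.40·545 + 52.56·683 + 37.35·876 + 57.95·843 = 145481.93.
Real GDP 1995 (at 1992 prices) = 51.40·795 + 52.56·450 + 37.35·842 + 57.95·564 = 128647.50.
Real growth = 128647.50/145481.93 − 1 = -0.1157.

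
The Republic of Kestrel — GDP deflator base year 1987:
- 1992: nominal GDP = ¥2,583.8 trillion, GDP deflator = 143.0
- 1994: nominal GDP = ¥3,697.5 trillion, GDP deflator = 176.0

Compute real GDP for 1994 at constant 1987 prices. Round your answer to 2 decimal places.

Real GDP = Nominal / (GDP deflator/100) = 3697.5 / 1.760 = 2100.85.

¥2,100.85 trillion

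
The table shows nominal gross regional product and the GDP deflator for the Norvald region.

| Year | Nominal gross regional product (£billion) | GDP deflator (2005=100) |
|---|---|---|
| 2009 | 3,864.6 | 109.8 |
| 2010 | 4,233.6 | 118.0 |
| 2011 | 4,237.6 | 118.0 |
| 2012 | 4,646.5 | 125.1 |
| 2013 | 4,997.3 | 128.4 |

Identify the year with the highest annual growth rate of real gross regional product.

2013

2010: real = 4233.6/1.180 = 3587.80; growth vs 2009 (3519.67) = 1.94%.
2011: real = 4237.6/1.180 = 3591.19; growth vs 2010 (3587.80) = 0.09%.
2012: real = 4646.5/1.251 = 3714.23; growth vs 2011 (3591.19) = 3.43%.
2013: real = 4997.3/1.284 = 3891.98; growth vs 2012 (3714.23) = 4.79%.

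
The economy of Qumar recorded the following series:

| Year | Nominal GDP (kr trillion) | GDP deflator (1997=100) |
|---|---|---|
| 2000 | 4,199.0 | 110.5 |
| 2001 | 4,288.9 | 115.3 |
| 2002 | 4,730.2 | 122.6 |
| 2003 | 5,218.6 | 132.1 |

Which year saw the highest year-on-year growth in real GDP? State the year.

2001: real = 4288.9/1.153 = 3719.77; growth vs 2000 (3800.00) = -2.11%.
2002: real = 4730.2/1.226 = 3858.24; growth vs 2001 (3719.77) = 3.72%.
2003: real = 5218.6/1.321 = 3950.49; growth vs 2002 (3858.24) = 2.39%.

2002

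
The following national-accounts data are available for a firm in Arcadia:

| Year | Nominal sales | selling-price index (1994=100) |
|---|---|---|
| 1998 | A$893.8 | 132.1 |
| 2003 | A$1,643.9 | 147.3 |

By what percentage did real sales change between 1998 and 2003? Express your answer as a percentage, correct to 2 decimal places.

Deflate each year: 1998 → 893.8/1.321 = 676.61; 2003 → 1643.9/1.473 = 1116.02.
So real sales changed by 1116.02/676.61 − 1 = 0.6494, i.e. 64.94%.

64.94%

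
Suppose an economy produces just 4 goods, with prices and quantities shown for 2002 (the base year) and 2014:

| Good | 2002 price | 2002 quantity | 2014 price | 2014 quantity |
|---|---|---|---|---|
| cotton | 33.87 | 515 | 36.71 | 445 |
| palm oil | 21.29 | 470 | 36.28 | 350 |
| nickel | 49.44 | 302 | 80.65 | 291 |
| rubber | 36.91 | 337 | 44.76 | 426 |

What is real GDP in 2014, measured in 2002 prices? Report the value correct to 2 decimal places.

Real GDP 2014 = Σ (p_2002 × q_2014) = 33.87·445 + 21.29·350 + 49.44·291 + 36.91·426 = 52634.35.

52634.35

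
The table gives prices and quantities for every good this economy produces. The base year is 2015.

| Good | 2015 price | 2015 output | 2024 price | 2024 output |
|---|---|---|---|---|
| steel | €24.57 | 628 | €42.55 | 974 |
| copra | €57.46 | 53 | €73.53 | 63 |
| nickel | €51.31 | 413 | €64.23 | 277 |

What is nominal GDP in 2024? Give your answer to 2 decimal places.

Nominal GDP 2024 = Σ (p_2024 × q_2024) = 42.55·974 + 73.53·63 + 64.23·277 = 63867.80.

€63867.80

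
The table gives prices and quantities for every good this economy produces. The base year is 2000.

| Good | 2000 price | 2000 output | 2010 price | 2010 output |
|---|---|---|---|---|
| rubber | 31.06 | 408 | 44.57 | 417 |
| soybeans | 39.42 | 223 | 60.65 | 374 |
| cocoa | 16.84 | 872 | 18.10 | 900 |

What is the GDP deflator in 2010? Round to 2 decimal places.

134.32

Nominal GDP 2010 = 44.57·417 + 60.65·374 + 18.10·900 = 57558.79.
Real GDP 2010 (at 2000 prices) = 31.06·417 + 39.42·374 + 16.84·900 = 42851.10.
Deflator = Nominal/Real × 100 = 57558.79/42851.10 × 100 = 134.323.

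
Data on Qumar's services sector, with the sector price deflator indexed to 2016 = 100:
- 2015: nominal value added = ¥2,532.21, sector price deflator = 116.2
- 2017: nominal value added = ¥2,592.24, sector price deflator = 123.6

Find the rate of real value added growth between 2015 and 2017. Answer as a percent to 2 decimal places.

-3.76%

Real value added 2015 = 2532.21 / 1.162 = 2179.18.
Real value added 2017 = 2592.24 / 1.236 = 2097.28.
Real growth = 2097.28 / 2179.18 − 1 = -0.0376.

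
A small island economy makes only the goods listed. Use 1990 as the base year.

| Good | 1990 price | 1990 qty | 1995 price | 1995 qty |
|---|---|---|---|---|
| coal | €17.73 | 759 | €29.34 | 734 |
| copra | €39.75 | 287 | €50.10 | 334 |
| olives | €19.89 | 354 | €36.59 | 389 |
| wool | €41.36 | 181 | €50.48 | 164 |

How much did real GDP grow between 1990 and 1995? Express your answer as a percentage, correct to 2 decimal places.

Real GDP 1990 = Nominal GDP 1990 = 17.73·759 + 39.75·287 + 19.89·354 + 41.36·181 = 39392.54.
Real GDP 1995 (at 1990 prices) = 17.73·734 + 39.75·334 + 19.89·389 + 41.36·164 = 40810.57.
Real growth = 40810.57/39392.54 − 1 = 0.0360.

3.60%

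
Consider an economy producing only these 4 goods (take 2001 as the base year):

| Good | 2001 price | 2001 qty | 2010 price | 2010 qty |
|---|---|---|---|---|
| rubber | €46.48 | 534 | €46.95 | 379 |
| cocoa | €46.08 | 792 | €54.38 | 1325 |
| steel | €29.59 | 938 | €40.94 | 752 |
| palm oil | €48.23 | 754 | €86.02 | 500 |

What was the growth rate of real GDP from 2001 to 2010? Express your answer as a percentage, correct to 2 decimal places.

Real GDP 2001 = Nominal GDP 2001 = 46.48·534 + 46.08·792 + 29.59·938 + 48.23·754 = 125436.52.
Real GDP 2010 (at 2001 prices) = 46.48·379 + 46.08·1325 + 29.59·752 + 48.23·500 = 125038.60.
Real growth = 125038.60/125436.52 − 1 = -0.0032.

-0.32%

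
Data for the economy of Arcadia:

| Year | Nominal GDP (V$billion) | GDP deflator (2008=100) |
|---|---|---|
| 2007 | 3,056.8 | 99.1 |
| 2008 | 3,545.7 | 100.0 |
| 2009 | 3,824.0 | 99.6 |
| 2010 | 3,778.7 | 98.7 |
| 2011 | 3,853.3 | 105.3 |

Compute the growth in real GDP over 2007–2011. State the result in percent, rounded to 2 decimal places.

Real GDP 2007 = 3056.8/0.991 = 3084.56.
Real GDP 2011 = 3853.3/1.053 = 3659.35.
Change = 3659.35/3084.56 − 1 = 0.1863.

18.63%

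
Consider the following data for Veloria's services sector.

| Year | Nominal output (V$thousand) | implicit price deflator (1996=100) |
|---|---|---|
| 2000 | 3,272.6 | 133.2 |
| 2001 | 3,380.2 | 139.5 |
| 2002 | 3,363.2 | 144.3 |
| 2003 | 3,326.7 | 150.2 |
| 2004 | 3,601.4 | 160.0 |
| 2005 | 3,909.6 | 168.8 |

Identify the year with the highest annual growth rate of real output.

2005

2001: real = 3380.2/1.395 = 2423.08; growth vs 2000 (2456.91) = -1.38%.
2002: real = 3363.2/1.443 = 2330.70; growth vs 2001 (2423.08) = -3.81%.
2003: real = 3326.7/1.502 = 2214.85; growth vs 2002 (2330.70) = -4.97%.
2004: real = 3601.4/1.600 = 2250.88; growth vs 2003 (2214.85) = 1.63%.
2005: real = 3909.6/1.688 = 2316.11; growth vs 2004 (2250.88) = 2.90%.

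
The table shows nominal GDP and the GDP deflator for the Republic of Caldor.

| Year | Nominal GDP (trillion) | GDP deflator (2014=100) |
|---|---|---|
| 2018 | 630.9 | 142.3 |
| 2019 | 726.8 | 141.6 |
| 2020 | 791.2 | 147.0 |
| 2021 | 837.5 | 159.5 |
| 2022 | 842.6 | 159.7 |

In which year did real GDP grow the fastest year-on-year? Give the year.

2019: real = 726.8/1.416 = 513.28; growth vs 2018 (443.36) = 15.77%.
2020: real = 791.2/1.470 = 538.23; growth vs 2019 (513.28) = 4.86%.
2021: real = 837.5/1.595 = 525.08; growth vs 2020 (538.23) = -2.44%.
2022: real = 842.6/1.597 = 527.61; growth vs 2021 (525.08) = 0.48%.

2019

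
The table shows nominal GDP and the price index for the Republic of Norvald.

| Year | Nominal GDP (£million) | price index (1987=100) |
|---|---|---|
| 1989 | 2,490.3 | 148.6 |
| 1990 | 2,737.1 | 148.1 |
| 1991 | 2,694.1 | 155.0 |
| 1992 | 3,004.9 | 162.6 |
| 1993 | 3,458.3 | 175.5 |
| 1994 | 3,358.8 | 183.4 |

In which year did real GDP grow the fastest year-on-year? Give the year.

1990

1990: real = 2737.1/1.481 = 1848.14; growth vs 1989 (1675.84) = 10.28%.
1991: real = 2694.1/1.550 = 1738.13; growth vs 1990 (1848.14) = -5.95%.
1992: real = 3004.9/1.626 = 1848.03; growth vs 1991 (1738.13) = 6.32%.
1993: real = 3458.3/1.755 = 1970.54; growth vs 1992 (1848.03) = 6.63%.
1994: real = 3358.8/1.834 = 1831.41; growth vs 1993 (1970.54) = -7.06%.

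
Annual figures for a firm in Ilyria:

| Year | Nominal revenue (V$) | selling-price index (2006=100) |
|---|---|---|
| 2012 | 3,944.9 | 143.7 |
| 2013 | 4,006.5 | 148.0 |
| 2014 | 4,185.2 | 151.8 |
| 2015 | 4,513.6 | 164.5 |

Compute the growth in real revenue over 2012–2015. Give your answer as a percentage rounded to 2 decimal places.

Real revenue 2012 = 3944.9/1.437 = 2745.23.
Real revenue 2015 = 4513.6/1.645 = 2743.83.
Change = 2743.83/2745.23 − 1 = -0.0005.

-0.05%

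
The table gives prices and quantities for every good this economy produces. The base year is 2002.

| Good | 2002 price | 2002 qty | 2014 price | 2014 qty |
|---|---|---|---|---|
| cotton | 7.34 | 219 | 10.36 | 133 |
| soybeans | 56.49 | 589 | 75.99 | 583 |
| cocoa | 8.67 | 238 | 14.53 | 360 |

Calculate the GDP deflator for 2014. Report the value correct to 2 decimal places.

137.48

Nominal GDP 2014 = 10.36·133 + 75.99·583 + 14.53·360 = 50910.85.
Real GDP 2014 (at 2002 prices) = 7.34·133 + 56.49·583 + 8.67·360 = 37031.09.
Deflator = Nominal/Real × 100 = 50910.85/37031.09 × 100 = 137.481.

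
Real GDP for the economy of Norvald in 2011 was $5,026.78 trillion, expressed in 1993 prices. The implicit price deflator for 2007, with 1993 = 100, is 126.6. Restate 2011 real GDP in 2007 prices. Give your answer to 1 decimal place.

Real GDP in 2007 prices = Real GDP in 1993 prices × (P_2007/P_1993) = 5026.78 × 1.266 = 6363.90.

$6,363.9 trillion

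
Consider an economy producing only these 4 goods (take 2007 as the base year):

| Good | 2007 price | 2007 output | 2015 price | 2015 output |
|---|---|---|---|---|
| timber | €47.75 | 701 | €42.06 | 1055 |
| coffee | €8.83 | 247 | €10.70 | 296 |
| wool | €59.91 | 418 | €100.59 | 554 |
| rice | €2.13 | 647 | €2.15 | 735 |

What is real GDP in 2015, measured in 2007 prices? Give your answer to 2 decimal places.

€87745.62

Real GDP 2015 = Σ (p_2007 × q_2015) = 47.75·1055 + 8.83·296 + 59.91·554 + 2.13·735 = 87745.62.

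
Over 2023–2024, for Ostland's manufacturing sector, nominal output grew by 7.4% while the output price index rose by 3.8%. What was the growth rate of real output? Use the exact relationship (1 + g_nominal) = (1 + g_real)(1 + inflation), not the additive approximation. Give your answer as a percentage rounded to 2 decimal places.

(1 + g_nom) = (1 + g_real)(1 + π), so g_real = 1.0740 / 1.0380 − 1 = 0.03468.

3.47%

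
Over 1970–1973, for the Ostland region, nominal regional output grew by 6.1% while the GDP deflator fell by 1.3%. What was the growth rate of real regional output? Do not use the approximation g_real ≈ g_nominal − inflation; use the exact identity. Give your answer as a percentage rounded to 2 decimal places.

7.50%

(1 + g_nom) = (1 + g_real)(1 + π), so g_real = 1.0610 / 0.9870 − 1 = 0.07497.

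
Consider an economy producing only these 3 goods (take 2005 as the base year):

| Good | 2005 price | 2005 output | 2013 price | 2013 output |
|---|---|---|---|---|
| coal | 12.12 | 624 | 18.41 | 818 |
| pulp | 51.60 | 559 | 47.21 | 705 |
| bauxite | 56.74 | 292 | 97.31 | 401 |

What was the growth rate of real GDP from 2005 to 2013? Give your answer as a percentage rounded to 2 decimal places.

Real GDP 2005 = Nominal GDP 2005 = 12.12·624 + 51.60·559 + 56.74·292 = 52975.36.
Real GDP 2013 (at 2005 prices) = 12.12·818 + 51.60·705 + 56.74·401 = 69044.90.
Real growth = 69044.90/52975.36 − 1 = 0.3033.

30.33%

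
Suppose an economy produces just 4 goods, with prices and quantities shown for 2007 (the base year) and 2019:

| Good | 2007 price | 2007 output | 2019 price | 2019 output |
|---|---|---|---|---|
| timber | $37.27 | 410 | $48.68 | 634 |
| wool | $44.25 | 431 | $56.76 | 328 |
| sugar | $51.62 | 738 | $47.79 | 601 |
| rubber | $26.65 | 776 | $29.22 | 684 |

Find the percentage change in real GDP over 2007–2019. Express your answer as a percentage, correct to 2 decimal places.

Real GDP 2007 = Nominal GDP 2007 = 37.27·410 + 44.25·431 + 51.62·738 + 26.65·776 = 93128.41.
Real GDP 2019 (at 2007 prices) = 37.27·634 + 44.25·328 + 51.62·601 + 26.65·684 = 87395.40.
Real growth = 87395.40/93128.41 − 1 = -0.0616.

-6.16%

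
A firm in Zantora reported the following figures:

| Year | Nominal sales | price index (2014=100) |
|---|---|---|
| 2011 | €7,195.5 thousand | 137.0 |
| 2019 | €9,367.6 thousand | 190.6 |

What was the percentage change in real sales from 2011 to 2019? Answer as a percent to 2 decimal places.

Real sales 2011 = 7195.5 / 1.370 = 5252.19.
Real sales 2019 = 9367.6 / 1.906 = 4914.80.
Real growth = 4914.80 / 5252.19 − 1 = -0.0642.

-6.42%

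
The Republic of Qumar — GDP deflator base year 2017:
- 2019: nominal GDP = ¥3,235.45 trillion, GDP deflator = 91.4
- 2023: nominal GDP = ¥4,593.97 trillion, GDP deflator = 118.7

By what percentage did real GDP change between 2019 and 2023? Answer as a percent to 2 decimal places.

Real GDP 2019 = 3235.45 / 0.914 = 3539.88.
Real GDP 2023 = 4593.97 / 1.187 = 3870.24.
Real growth = 3870.24 / 3539.88 − 1 = 0.0933.

9.33%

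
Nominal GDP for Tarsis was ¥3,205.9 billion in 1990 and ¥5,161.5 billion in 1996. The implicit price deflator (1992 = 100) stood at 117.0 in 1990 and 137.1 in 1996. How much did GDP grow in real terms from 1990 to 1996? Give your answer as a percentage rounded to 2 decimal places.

37.40%

Deflate each year: 1990 → 3205.9/1.170 = 2740.09; 1996 → 5161.5/1.371 = 3764.77.
So real GDP changed by 3764.77/2740.09 − 1 = 0.3740, i.e. 37.40%.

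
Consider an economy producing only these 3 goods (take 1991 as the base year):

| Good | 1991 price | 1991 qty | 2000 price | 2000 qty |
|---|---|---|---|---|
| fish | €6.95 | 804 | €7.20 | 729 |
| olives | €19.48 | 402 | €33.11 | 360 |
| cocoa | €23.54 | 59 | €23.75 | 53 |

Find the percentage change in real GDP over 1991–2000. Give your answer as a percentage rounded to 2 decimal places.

Real GDP 1991 = Nominal GDP 1991 = 6.95·804 + 19.48·402 + 23.54·59 = 14807.62.
Real GDP 2000 (at 1991 prices) = 6.95·729 + 19.48·360 + 23.54·53 = 13326.97.
Real growth = 13326.97/14807.62 − 1 = -0.1000.

-10.00%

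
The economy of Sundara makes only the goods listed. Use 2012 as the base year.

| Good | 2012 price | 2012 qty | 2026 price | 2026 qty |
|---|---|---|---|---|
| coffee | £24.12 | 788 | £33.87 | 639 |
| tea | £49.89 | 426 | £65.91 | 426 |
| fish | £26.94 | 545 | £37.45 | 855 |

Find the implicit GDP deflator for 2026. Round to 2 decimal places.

Nominal GDP 2026 = 33.87·639 + 65.91·426 + 37.45·855 = 81740.34.
Real GDP 2026 (at 2012 prices) = 24.12·639 + 49.89·426 + 26.94·855 = 59699.52.
Deflator = Nominal/Real × 100 = 81740.34/59699.52 × 100 = 136.920.

136.92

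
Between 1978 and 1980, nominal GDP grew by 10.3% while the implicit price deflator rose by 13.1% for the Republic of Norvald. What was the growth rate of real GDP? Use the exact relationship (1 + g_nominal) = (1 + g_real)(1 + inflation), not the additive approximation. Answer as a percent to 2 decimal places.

-2.48%

(1 + g_nom) = (1 + g_real)(1 + π), so g_real = 1.1030 / 1.1310 − 1 = -0.02476.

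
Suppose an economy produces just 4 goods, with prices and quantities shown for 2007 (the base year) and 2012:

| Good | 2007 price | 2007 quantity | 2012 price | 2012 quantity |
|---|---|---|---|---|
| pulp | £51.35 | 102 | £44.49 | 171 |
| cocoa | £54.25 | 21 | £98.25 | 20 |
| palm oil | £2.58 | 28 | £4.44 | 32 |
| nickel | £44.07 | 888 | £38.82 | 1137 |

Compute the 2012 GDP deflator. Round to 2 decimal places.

Nominal GDP 2012 = 44.49·171 + 98.25·20 + 4.44·32 + 38.82·1137 = 53853.21.
Real GDP 2012 (at 2007 prices) = 51.35·171 + 54.25·20 + 2.58·32 + 44.07·1137 = 60056.00.
Deflator = Nominal/Real × 100 = 53853.21/60056.00 × 100 = 89.672.

89.67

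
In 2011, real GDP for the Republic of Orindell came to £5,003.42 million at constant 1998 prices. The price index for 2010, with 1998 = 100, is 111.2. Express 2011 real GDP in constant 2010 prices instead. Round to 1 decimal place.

£5,563.8 million

Real GDP in 2010 prices = Real GDP in 1998 prices × (P_2010/P_1998) = 5003.42 × 1.112 = 5563.80.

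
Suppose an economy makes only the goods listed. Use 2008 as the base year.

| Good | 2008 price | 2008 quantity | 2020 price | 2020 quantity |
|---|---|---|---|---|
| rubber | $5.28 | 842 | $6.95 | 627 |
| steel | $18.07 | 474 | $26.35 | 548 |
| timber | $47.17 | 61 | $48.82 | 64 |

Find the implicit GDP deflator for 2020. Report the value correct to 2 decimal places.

135.06

Nominal GDP 2020 = 6.95·627 + 26.35·548 + 48.82·64 = 21921.93.
Real GDP 2020 (at 2008 prices) = 5.28·627 + 18.07·548 + 47.17·64 = 16231.80.
Deflator = Nominal/Real × 100 = 21921.93/16231.80 × 100 = 135.055.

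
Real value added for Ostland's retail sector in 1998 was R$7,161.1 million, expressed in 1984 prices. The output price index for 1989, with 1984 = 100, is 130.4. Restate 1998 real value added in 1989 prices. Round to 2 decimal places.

Real value added in 1989 prices = Real value added in 1984 prices × (P_1989/P_1984) = 7161.1 × 1.304 = 9338.07.

R$9,338.07 million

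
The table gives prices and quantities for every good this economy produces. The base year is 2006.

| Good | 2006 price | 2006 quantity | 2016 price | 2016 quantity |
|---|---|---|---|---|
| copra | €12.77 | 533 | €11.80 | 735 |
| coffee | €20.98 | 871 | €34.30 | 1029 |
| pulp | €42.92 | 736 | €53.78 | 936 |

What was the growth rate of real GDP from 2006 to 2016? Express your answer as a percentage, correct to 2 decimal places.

25.55%

Real GDP 2006 = Nominal GDP 2006 = 12.77·533 + 20.98·871 + 42.92·736 = 56669.11.
Real GDP 2016 (at 2006 prices) = 12.77·735 + 20.98·1029 + 42.92·936 = 71147.49.
Real growth = 71147.49/56669.11 − 1 = 0.2555.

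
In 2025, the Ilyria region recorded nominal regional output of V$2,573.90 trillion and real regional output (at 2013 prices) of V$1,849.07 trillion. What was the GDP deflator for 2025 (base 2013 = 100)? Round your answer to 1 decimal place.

GDP deflator = (Nominal / Real) × 100 = 2573.90 / 1849.07 × 100 = 139.20.

139.2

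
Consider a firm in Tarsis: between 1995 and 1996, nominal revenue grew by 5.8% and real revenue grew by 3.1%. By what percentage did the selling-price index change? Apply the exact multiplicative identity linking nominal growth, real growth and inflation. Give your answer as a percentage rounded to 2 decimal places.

2.62%

(1 + g_nom) = (1 + g_real)(1 + π), so π = 1.0580 / 1.0310 − 1 = 0.02619.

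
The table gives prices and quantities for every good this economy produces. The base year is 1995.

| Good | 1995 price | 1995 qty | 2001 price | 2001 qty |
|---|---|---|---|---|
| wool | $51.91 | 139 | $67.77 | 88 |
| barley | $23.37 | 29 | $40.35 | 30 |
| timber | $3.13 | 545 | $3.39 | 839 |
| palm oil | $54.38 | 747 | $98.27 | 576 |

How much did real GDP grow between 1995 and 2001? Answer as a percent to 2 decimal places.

Real GDP 1995 = Nominal GDP 1995 = 51.91·139 + 23.37·29 + 3.13·545 + 54.38·747 = 50220.93.
Real GDP 2001 (at 1995 prices) = 51.91·88 + 23.37·30 + 3.13·839 + 54.38·576 = 39218.13.
Real growth = 39218.13/50220.93 − 1 = -0.2191.

-21.91%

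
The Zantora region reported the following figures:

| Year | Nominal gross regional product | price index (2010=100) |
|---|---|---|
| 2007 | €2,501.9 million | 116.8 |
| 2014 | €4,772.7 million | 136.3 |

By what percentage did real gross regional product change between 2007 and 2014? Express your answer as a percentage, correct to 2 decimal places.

63.47%

Deflate each year: 2007 → 2501.9/1.168 = 2142.04; 2014 → 4772.7/1.363 = 3501.61.
So real gross regional product changed by 3501.61/2142.04 − 1 = 0.6347, i.e. 63.47%.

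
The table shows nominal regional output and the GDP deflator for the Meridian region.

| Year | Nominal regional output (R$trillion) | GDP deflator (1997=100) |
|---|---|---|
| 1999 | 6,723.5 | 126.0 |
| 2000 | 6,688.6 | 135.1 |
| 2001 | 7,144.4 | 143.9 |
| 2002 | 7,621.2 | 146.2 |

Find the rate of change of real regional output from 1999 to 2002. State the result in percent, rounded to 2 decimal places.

Real regional output 1999 = 6723.5/1.260 = 5336.11.
Real regional output 2002 = 7621.2/1.462 = 5212.86.
Change = 5212.86/5336.11 − 1 = -0.0231.

-2.31%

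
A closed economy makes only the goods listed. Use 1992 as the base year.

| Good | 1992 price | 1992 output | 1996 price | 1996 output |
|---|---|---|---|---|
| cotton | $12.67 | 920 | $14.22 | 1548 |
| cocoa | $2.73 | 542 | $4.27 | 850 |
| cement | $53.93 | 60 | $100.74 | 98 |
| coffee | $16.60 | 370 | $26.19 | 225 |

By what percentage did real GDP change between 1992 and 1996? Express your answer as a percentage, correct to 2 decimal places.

Real GDP 1992 = Nominal GDP 1992 = 12.67·920 + 2.73·542 + 53.93·60 + 16.60·370 = 22513.86.
Real GDP 1996 (at 1992 prices) = 12.67·1548 + 2.73·850 + 53.93·98 + 16.60·225 = 30953.80.
Real growth = 30953.80/22513.86 − 1 = 0.3749.

37.49%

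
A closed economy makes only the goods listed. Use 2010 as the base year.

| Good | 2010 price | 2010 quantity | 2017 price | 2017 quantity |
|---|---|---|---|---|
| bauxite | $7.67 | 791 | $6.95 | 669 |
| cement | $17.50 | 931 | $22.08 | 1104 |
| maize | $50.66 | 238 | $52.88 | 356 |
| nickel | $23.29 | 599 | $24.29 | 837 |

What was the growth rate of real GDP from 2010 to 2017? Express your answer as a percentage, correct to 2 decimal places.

28.14%

Real GDP 2010 = Nominal GDP 2010 = 7.67·791 + 17.50·931 + 50.66·238 + 23.29·599 = 48367.26.
Real GDP 2017 (at 2010 prices) = 7.67·669 + 17.50·1104 + 50.66·356 + 23.29·837 = 61979.92.
Real growth = 61979.92/48367.26 − 1 = 0.2814.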